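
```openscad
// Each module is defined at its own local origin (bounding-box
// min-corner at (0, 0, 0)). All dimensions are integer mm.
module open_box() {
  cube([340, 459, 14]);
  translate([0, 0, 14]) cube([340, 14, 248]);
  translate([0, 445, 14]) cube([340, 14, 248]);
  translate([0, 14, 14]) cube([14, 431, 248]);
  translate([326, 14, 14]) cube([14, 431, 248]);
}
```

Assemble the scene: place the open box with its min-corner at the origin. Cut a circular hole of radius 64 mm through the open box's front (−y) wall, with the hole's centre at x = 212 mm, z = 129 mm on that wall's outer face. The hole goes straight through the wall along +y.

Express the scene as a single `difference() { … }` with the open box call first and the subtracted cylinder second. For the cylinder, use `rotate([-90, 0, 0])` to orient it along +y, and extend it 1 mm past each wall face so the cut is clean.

difference() {
  open_box();
  translate([212, -1, 129]) rotate([-90, 0, 0]) cylinder(h = 16, r = 64);
}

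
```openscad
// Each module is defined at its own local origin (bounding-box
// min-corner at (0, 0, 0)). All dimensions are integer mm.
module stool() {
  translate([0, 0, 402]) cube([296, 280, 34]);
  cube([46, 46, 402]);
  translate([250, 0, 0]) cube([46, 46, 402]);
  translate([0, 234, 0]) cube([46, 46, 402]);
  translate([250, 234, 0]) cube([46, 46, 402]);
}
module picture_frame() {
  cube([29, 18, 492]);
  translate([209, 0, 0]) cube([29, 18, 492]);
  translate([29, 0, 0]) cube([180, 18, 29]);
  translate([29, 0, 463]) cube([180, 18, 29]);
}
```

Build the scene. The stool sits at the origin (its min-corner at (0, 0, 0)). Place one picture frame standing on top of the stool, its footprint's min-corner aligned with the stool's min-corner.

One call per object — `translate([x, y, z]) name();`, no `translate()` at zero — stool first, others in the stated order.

stool();
translate([0, 0, 436]) picture_frame();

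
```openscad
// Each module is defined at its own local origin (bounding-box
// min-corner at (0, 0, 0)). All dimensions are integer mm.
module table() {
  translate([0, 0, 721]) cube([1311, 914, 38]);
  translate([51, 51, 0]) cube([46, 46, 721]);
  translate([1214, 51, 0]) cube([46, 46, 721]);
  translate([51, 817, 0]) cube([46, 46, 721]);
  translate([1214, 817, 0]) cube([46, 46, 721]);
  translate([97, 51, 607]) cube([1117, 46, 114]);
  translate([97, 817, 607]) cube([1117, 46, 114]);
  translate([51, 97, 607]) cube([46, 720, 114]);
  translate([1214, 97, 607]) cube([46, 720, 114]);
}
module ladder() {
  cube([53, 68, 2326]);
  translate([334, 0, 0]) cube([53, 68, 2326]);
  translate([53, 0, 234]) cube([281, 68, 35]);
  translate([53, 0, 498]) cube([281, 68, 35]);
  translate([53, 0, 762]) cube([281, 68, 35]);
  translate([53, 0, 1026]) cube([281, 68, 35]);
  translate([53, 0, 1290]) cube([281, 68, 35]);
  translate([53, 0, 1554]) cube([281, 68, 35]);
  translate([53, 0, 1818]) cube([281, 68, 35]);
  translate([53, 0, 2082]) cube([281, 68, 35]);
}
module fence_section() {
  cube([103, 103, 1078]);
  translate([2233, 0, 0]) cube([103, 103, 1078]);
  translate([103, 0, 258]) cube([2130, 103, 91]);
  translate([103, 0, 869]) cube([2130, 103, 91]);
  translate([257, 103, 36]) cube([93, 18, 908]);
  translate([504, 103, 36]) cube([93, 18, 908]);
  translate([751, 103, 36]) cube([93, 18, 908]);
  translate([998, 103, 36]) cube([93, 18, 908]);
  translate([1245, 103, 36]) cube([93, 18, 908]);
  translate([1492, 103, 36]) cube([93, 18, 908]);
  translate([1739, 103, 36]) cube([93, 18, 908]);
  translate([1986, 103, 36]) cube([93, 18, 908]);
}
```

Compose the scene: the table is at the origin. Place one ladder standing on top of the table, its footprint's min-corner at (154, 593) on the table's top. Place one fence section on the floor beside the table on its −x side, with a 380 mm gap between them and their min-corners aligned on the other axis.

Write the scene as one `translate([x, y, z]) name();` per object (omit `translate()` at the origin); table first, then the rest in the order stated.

table();
translate([154, 593, 759]) ladder();
translate([-2716, 0, 0]) fence_section();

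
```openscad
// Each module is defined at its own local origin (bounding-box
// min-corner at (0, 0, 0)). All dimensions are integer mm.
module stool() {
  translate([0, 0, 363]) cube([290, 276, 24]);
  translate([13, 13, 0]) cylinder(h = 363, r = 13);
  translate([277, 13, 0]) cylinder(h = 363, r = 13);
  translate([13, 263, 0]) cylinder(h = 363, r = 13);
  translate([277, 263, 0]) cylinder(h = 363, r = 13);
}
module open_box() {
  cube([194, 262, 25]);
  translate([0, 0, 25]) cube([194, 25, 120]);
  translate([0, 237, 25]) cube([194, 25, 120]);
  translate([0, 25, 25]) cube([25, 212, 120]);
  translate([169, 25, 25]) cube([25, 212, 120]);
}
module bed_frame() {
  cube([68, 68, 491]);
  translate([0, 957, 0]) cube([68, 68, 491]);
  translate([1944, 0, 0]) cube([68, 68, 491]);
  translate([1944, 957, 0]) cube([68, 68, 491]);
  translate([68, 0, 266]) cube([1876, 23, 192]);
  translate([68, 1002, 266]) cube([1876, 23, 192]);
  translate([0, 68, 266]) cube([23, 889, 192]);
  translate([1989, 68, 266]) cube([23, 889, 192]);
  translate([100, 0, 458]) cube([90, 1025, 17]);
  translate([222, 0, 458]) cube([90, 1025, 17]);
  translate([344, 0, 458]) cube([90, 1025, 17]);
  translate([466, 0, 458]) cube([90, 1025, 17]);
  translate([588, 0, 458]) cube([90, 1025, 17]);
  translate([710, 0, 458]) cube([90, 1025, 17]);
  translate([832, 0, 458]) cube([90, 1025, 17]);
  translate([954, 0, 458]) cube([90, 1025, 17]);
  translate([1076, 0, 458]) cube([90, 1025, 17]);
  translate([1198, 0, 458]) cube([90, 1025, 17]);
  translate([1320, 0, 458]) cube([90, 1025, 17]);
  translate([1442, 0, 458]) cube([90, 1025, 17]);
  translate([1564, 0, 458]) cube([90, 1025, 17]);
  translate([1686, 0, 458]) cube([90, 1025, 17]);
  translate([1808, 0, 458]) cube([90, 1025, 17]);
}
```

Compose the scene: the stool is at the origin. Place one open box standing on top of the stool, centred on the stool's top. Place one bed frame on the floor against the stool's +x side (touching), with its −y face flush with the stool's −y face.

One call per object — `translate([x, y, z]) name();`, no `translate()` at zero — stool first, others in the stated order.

stool();
translate([48, 7, 387]) open_box();
translate([290, 0, 0]) bed_frame();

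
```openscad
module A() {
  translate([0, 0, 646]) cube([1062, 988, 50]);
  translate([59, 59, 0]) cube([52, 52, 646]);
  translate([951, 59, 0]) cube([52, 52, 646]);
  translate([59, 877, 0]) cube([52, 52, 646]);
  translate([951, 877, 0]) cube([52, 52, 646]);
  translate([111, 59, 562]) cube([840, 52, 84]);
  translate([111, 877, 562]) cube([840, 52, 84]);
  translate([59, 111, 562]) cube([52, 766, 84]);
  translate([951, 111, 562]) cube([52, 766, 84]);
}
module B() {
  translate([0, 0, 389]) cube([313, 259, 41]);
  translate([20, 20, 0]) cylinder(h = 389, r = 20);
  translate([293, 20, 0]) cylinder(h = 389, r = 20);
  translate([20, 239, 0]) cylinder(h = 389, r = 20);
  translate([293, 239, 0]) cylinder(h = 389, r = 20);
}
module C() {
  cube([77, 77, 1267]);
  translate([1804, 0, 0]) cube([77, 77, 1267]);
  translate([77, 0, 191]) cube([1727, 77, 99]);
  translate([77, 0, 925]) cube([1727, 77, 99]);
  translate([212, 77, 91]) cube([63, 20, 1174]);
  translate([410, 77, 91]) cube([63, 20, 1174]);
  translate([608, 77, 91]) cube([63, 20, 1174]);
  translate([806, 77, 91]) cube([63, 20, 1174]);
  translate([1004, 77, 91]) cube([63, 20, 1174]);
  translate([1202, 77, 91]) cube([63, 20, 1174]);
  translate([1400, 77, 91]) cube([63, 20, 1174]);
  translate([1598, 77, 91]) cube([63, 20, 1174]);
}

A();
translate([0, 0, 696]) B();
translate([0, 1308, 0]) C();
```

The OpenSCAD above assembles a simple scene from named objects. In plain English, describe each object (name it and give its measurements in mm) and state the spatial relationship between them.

A is a table: top 1062 mm (x) × 988 mm (y), 50 mm thick, upper face at z = 696 mm, on four 52×52 mm square legs, each inset 59 mm from the nearest pair of top edges, running from z = 0 to the bottom of the top. Four apron rails, 52 mm thick and 84 mm tall, run between adjacent legs with their top edges flush with the underside of the top and their outer faces flush with the legs' outer faces.

B is a four-legged stool. The seat is a 313×259×41 mm slab whose top surface is at z = 430 mm; four round legs, each 40 mm in diameter, run from the floor (z = 0) to the underside of the seat, each leg's axis is inset half a diameter from the nearest pair of seat edges (so the leg's bounding box is flush with the corner).

C is a fence section. Two 77×77 mm posts, 1267 mm tall, stand on the floor with a clear span of 1727 mm between their inner faces. Two horizontal rails of 77×99 mm section span the gap between the posts with their undersides at z = 191 mm and z = 925 mm, flush with the posts' −y face. 8 pickets, each 63 mm wide, 20 mm thick and 1174 mm tall, are fixed to the +y face of the rails with their bottoms at z = 91 mm, evenly spaced across the span with equal gaps (rounded down to the nearest mm) at the −x end and between each pair — any rounding remainder accumulates at the +x end.

The stool is on top of the table. The fence section is on the floor beside the table on its +y side.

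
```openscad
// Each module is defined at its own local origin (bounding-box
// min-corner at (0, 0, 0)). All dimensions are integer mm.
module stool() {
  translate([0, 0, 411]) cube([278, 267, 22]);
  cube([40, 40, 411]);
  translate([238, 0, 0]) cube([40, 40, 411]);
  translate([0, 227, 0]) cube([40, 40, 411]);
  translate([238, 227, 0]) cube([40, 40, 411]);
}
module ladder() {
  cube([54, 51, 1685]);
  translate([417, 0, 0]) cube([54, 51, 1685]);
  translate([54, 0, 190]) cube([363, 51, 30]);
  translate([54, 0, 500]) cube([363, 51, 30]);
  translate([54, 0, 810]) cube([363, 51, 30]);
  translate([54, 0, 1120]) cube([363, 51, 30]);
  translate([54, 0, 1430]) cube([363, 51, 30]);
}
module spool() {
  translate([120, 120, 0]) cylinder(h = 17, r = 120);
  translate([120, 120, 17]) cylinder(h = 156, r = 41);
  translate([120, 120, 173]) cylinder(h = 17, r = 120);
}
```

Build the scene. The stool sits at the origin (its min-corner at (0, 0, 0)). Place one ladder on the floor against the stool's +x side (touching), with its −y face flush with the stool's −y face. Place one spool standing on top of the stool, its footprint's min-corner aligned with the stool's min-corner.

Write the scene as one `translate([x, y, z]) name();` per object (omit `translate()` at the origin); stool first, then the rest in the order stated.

stool();
translate([278, 0, 0]) ladder();
translate([0, 0, 433]) spool();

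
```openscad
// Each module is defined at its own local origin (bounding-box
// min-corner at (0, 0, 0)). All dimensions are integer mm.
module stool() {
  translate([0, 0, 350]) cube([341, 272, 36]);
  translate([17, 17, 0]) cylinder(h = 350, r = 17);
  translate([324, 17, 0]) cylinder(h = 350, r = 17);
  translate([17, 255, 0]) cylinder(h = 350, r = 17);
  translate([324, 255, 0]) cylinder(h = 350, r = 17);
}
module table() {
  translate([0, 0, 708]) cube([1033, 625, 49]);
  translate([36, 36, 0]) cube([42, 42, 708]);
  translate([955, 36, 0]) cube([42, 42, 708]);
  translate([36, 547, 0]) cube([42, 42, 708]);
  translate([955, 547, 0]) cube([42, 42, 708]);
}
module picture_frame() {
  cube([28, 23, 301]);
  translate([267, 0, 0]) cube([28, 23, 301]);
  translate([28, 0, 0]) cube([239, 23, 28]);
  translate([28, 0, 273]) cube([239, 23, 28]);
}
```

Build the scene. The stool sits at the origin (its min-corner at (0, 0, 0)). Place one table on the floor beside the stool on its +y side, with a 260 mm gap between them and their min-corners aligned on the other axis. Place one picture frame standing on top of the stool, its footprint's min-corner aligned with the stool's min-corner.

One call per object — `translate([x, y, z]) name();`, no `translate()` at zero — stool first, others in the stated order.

stool();
translate([0, 532, 0]) table();
translate([0, 0, 386]) picture_frame();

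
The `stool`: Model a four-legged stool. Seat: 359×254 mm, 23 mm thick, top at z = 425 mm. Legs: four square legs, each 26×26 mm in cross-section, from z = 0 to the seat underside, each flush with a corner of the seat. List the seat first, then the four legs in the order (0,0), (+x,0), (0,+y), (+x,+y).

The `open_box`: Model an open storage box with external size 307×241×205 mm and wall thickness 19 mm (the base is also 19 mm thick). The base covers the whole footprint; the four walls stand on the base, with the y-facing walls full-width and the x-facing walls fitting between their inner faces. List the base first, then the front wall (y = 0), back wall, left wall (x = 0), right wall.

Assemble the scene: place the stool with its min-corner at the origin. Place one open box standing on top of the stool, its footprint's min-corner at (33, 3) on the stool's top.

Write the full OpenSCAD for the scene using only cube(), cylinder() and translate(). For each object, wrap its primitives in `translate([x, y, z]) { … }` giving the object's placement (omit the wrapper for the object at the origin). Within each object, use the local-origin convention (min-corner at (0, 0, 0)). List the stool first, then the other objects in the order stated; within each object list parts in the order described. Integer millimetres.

translate([0, 0, 402]) cube([359, 254, 23]);
cube([26, 26, 402]);
translate([333, 0, 0]) cube([26, 26, 402]);
translate([0, 228, 0]) cube([26, 26, 402]);
translate([333, 228, 0]) cube([26, 26, 402]);
translate([33, 3, 425]) {
  cube([307, 241, 19]);
  translate([0, 0, 19]) cube([307, 19, 186]);
  translate([0, 222, 19]) cube([307, 19, 186]);
  translate([0, 19, 19]) cube([19, 203, 186]);
  translate([288, 19, 19]) cube([19, 203, 186]);
}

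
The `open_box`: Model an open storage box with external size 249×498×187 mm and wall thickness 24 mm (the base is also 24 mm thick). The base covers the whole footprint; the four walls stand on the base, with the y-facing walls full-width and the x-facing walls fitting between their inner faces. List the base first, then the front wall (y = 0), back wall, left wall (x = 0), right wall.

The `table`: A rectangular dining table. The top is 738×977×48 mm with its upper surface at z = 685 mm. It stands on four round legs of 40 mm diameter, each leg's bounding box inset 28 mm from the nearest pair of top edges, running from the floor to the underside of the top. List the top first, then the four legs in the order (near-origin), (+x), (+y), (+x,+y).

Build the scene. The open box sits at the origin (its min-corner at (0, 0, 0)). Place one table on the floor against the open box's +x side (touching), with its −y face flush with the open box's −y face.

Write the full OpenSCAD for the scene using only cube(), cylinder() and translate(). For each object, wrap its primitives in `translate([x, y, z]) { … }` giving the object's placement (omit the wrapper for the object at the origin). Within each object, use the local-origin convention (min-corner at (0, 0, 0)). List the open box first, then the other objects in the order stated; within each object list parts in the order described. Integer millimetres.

cube([249, 498, 24]);
translate([0, 0, 24]) cube([249, 24, 163]);
translate([0, 474, 24]) cube([249, 24, 163]);
translate([0, 24, 24]) cube([24, 450, 163]);
translate([225, 24, 24]) cube([24, 450, 163]);
translate([249, 0, 0]) {
  translate([0, 0, 637]) cube([738, 977, 48]);
  translate([48, 48, 0]) cylinder(h = 637, r = 20);
  translate([690, 48, 0]) cylinder(h = 637, r = 20);
  translate([48, 929, 0]) cylinder(h = 637, r = 20);
  translate([690, 929, 0]) cylinder(h = 637, r = 20);
}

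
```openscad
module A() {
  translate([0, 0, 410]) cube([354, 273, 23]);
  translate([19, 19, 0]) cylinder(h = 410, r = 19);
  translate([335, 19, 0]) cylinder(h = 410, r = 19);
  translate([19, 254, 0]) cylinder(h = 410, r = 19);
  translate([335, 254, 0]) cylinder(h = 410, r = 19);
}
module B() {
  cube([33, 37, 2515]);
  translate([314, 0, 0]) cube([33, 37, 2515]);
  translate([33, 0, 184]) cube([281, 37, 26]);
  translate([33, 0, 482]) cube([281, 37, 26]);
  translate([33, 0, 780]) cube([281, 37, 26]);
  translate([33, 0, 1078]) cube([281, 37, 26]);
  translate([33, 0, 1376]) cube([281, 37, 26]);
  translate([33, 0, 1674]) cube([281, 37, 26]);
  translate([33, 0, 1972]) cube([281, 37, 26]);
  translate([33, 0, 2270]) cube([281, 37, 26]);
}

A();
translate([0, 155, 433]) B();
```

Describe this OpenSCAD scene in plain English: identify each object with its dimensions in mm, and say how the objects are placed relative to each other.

A is a four-legged stool. The seat is a 354×273×23 mm slab whose top surface is at z = 433 mm; four round legs, each 38 mm in diameter, run from the floor (z = 0) to the underside of the seat, each leg's axis is inset half a diameter from the nearest pair of seat edges (so the leg's bounding box is flush with the corner).

B is a straight ladder. Two 33×37 mm vertical rails, 2515 mm tall, stand 347 mm apart (outside-to-outside) with their front faces coplanar on the −y side. 8 rungs, each 37 mm deep and 26 mm tall, span between the inner faces of the rails, front faces flush with the rails. The lowest rung's underside is at z = 184 mm and rungs are spaced 298 mm apart (underside to underside).

The ladder is on top of the stool.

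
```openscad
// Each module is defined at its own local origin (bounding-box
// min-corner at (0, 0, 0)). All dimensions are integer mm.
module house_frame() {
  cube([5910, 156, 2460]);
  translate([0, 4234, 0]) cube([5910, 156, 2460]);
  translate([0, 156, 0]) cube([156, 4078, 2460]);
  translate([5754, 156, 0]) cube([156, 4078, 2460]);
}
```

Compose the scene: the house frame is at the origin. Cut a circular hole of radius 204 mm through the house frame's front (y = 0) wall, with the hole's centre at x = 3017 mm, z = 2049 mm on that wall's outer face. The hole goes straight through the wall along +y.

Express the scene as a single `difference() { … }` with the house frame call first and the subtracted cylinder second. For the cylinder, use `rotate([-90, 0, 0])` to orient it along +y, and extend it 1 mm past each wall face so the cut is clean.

difference() {
  house_frame();
  translate([3017, -1, 2049]) rotate([-90, 0, 0]) cylinder(h = 158, r = 204);
}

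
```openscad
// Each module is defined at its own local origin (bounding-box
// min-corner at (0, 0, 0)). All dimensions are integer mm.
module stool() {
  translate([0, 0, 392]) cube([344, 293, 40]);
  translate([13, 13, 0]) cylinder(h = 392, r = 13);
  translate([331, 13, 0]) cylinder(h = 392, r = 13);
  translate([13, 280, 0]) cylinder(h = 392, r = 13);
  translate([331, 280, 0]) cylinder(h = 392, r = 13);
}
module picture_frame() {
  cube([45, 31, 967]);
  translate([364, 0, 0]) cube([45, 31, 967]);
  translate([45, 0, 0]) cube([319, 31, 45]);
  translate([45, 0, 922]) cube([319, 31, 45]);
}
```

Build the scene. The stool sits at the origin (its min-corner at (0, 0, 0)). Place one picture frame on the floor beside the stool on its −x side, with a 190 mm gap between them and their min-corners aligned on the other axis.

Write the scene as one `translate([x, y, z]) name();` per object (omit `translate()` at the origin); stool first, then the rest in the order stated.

stool();
translate([-599, 0, 0]) picture_frame();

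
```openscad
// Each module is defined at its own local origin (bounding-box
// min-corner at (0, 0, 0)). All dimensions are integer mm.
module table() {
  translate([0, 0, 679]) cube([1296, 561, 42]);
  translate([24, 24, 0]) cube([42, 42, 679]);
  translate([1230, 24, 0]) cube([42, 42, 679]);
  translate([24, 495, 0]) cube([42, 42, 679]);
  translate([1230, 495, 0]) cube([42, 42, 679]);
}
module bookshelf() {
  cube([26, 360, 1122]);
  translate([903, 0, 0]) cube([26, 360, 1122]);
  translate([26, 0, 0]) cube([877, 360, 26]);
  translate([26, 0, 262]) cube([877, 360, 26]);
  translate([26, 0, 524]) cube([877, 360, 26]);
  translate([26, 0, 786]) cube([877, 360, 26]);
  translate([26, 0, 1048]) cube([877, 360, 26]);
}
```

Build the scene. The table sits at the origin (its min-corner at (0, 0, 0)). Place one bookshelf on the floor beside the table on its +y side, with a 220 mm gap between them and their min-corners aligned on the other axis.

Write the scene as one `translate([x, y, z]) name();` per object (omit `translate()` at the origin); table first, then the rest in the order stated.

table();
translate([0, 781, 0]) bookshelf();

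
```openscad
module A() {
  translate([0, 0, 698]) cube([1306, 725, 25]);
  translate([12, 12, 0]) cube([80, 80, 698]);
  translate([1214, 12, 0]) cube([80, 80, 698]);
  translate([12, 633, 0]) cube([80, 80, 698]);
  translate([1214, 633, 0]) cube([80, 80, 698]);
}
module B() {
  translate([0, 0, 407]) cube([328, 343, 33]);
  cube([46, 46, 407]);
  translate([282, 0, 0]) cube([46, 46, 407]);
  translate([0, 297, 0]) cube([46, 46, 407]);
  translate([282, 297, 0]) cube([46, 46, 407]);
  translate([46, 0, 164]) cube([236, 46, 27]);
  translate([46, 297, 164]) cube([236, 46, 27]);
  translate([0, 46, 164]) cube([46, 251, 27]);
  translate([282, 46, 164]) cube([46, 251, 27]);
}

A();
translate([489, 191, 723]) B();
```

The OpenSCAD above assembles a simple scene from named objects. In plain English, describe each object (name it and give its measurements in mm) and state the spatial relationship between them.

A is a table: top 1306 mm (x) × 725 mm (y), 25 mm thick, upper face at z = 723 mm, on four 80×80 mm square legs, each inset 12 mm from the nearest pair of top edges, running from z = 0 to the bottom of the top.

B is a simple wooden stool: a rectangular seat 328 mm (x) by 343 mm (y), 33 mm thick, top face at z = 440 mm, on four square legs, each 46×46 mm in cross-section. The legs rest on z = 0, each flush with a corner of the seat. Four stretchers, 46 mm wide and 27 mm tall, connect adjacent legs with their undersides at z = 164 mm, each running between the inner faces of the legs it joins and aligned with the legs' outer faces on the other axis.

The stool is on top of the table, centred.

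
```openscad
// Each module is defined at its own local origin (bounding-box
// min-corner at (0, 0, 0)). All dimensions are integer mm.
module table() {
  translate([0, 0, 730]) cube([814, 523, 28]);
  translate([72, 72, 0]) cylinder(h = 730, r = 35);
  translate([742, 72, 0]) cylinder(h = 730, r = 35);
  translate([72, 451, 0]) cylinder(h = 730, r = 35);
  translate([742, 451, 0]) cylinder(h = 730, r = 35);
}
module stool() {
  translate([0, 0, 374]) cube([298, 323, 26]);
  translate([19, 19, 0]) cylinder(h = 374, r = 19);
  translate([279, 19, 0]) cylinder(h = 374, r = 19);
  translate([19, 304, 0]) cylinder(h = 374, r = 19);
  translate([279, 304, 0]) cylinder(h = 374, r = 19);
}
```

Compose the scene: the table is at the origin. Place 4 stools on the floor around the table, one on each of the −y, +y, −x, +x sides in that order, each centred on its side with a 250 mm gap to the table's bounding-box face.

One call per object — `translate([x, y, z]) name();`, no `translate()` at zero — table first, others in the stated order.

table();
translate([258, -573, 0]) stool();
translate([258, 773, 0]) stool();
translate([-548, 100, 0]) stool();
translate([1064, 100, 0]) stool();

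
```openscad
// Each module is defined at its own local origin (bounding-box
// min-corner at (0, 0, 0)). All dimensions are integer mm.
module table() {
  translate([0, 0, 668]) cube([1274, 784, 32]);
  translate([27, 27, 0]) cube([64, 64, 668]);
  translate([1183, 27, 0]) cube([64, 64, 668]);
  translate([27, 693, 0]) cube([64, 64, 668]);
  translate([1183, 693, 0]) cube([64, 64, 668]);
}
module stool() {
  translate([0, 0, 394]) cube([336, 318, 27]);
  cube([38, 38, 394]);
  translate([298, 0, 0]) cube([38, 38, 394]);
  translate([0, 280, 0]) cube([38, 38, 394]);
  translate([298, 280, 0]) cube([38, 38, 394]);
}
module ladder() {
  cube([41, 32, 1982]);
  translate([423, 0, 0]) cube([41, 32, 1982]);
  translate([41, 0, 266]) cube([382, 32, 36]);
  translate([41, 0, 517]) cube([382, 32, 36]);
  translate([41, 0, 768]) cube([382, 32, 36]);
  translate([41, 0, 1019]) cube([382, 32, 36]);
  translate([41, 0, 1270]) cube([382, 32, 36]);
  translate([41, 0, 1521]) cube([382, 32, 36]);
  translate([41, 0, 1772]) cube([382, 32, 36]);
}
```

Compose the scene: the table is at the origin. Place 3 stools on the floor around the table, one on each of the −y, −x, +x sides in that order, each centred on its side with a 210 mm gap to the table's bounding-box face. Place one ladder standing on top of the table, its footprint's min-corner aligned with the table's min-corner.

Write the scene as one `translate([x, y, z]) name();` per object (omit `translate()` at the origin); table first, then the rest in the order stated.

table();
translate([469, -528, 0]) stool();
translate([-546, 233, 0]) stool();
translate([1484, 233, 0]) stool();
translate([0, 0, 700]) ladder();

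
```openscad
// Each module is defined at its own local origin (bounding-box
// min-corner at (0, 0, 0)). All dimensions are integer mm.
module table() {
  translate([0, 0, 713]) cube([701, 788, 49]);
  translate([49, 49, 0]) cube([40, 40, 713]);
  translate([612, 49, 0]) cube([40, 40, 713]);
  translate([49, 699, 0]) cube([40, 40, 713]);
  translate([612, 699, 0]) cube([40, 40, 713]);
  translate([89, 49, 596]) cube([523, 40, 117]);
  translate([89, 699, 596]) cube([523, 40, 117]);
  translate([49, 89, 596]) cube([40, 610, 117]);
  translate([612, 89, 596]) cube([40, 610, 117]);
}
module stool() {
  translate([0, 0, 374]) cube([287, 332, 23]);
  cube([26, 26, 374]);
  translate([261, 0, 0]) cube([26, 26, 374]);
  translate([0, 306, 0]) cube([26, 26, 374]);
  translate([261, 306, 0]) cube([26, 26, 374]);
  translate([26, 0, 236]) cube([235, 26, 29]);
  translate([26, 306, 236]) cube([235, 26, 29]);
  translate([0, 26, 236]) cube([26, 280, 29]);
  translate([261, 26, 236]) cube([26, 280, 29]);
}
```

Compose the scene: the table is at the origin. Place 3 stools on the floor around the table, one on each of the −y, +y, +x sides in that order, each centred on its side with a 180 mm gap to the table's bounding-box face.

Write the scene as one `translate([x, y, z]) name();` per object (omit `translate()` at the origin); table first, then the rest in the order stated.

table();
translate([207, -512, 0]) stool();
translate([207, 968, 0]) stool();
translate([881, 228, 0]) stool();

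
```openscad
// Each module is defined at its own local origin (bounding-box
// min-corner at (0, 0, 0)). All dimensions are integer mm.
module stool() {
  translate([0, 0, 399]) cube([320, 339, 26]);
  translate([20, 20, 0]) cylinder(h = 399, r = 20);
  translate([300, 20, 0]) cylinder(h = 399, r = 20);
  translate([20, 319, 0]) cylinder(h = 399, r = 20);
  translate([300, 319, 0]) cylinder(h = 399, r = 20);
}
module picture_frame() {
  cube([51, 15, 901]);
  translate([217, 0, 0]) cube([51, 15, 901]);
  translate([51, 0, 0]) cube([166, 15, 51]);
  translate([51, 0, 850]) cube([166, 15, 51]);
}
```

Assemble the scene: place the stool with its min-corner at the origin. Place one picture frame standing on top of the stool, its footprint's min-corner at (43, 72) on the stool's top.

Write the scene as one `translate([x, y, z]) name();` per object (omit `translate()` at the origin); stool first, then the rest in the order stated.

stool();
translate([43, 72, 425]) picture_frame();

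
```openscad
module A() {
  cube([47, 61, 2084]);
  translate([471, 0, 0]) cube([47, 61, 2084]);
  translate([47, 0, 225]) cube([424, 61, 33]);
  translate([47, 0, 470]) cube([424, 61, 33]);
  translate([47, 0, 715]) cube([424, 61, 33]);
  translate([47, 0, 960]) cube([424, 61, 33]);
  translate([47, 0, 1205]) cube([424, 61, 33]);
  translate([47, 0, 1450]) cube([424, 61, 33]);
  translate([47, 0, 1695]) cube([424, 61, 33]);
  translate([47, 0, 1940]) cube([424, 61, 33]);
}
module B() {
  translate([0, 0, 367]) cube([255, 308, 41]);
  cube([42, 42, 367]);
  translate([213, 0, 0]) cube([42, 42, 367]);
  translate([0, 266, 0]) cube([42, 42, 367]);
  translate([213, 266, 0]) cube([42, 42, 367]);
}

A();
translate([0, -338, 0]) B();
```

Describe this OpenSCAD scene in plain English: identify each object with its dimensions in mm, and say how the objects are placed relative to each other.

A is a straight ladder. Two 47×61 mm vertical rails, 2084 mm tall, stand 518 mm apart (outside-to-outside) with their front faces coplanar on the −y side. 8 rungs, each 61 mm deep and 33 mm tall, span between the inner faces of the rails, front faces flush with the rails. The lowest rung's underside is at z = 225 mm and rungs are spaced 245 mm apart (underside to underside).

B is a four-legged stool. The seat is a 255×308×41 mm slab whose top surface is at z = 408 mm; four square legs, each 42×42 mm in cross-section, run from the floor (z = 0) to the underside of the seat, each flush with a corner of the seat.

The stool is on the floor beside the ladder on its −y side.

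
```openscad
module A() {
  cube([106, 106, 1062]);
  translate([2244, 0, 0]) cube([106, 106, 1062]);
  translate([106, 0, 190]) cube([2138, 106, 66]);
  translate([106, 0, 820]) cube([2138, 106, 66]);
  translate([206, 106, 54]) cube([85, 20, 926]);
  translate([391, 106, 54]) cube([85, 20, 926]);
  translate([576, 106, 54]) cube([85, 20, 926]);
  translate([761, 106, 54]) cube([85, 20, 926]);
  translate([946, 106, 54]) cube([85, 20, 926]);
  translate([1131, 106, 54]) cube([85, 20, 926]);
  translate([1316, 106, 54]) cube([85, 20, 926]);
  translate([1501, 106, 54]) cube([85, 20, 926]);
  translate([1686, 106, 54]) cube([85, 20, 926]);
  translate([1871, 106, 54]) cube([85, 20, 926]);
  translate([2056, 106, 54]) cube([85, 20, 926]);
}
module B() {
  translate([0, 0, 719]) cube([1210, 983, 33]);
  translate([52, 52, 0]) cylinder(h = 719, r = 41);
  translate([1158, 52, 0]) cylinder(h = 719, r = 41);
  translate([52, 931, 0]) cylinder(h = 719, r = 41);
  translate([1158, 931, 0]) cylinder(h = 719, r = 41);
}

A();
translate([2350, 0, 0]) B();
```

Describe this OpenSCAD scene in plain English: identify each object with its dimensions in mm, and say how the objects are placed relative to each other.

A is a fence section. Two 106×106 mm posts, 1062 mm tall, stand on the floor with a clear span of 2138 mm between their inner faces. Two horizontal rails of 106×66 mm section span the gap between the posts with their undersides at z = 190 mm and z = 820 mm, flush with the posts' −y face. 11 pickets, each 85 mm wide, 20 mm thick and 926 mm tall, are fixed to the +y face of the rails with their bottoms at z = 54 mm, evenly spaced across the span with equal gaps (rounded down to the nearest mm) at the −x end and between each pair — any rounding remainder accumulates at the +x end.

B is a rectangular dining table. The top is 1210×983×33 mm with its upper surface at z = 752 mm. It stands on four round legs of 82 mm diameter, each leg's bounding box inset 11 mm from the nearest pair of top edges, running from the floor to the underside of the top.

The table is against the fence section's +x side, with their −y faces flush.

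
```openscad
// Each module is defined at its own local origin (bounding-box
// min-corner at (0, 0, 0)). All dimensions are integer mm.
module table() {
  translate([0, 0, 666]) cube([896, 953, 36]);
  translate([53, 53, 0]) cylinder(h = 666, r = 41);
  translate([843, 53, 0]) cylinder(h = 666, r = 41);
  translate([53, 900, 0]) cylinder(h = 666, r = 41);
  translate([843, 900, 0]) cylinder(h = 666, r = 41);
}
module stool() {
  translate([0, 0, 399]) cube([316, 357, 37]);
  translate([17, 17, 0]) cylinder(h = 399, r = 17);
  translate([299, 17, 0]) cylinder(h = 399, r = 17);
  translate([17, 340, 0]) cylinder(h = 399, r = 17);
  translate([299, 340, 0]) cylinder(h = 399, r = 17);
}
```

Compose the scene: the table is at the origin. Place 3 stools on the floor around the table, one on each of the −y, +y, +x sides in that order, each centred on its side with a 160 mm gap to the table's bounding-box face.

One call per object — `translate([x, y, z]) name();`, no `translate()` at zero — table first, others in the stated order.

table();
translate([290, -517, 0]) stool();
translate([290, 1113, 0]) stool();
translate([1056, 298, 0]) stool();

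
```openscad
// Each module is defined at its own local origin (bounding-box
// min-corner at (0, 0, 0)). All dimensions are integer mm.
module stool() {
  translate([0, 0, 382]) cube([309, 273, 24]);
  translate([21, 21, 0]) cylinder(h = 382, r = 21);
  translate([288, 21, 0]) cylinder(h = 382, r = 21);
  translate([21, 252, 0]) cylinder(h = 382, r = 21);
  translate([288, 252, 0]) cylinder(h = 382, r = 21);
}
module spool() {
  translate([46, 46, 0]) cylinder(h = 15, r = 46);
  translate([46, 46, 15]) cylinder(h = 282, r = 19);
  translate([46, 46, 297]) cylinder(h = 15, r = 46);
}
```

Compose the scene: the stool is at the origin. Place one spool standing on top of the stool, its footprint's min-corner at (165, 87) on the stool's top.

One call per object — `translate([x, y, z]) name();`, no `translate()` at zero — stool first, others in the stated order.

stool();
translate([165, 87, 406]) spool();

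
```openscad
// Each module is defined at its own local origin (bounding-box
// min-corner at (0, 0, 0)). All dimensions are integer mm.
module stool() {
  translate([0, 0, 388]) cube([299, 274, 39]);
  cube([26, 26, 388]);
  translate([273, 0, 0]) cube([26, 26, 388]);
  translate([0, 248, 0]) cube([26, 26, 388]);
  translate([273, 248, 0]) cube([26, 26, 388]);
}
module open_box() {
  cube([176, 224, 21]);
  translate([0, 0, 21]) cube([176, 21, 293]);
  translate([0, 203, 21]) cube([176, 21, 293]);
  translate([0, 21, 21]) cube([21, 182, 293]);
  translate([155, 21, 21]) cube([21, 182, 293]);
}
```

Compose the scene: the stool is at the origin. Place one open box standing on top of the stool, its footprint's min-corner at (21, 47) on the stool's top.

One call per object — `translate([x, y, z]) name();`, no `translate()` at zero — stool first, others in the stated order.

stool();
translate([21, 47, 427]) open_box();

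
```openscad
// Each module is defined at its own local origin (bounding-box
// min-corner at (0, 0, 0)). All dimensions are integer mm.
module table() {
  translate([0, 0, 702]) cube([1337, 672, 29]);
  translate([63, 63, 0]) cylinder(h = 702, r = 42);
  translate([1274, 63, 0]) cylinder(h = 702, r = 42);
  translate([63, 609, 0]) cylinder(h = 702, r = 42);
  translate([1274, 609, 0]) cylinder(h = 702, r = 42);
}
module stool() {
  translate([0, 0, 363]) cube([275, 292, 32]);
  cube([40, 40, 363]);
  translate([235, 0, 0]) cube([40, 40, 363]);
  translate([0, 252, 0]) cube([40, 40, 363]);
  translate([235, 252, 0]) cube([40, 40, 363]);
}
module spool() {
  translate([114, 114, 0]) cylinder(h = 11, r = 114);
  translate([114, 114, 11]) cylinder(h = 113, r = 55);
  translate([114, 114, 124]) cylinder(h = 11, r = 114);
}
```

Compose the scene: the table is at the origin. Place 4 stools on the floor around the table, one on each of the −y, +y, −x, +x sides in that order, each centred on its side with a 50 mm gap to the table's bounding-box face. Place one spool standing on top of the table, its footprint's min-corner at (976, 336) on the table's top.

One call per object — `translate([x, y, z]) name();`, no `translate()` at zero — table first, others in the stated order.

table();
translate([531, -342, 0]) stool();
translate([531, 722, 0]) stool();
translate([-325, 190, 0]) stool();
translate([1387, 190, 0]) stool();
translate([976, 336, 731]) spool();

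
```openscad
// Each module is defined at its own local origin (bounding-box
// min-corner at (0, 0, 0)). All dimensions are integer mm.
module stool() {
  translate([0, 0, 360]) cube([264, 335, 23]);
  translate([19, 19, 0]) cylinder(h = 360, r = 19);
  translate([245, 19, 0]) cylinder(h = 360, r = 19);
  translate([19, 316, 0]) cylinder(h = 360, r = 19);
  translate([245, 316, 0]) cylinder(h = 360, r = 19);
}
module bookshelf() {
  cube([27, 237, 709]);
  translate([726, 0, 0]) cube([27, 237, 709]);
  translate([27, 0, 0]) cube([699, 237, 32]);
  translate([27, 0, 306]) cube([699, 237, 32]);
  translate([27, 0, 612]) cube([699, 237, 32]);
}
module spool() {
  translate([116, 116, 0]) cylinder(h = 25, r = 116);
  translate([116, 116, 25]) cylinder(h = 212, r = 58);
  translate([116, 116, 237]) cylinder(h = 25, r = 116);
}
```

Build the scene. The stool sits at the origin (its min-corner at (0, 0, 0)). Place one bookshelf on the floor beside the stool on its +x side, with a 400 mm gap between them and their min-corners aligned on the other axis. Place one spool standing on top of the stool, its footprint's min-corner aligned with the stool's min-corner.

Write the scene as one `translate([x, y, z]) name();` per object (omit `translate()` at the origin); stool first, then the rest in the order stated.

stool();
translate([664, 0, 0]) bookshelf();
translate([0, 0, 383]) spool();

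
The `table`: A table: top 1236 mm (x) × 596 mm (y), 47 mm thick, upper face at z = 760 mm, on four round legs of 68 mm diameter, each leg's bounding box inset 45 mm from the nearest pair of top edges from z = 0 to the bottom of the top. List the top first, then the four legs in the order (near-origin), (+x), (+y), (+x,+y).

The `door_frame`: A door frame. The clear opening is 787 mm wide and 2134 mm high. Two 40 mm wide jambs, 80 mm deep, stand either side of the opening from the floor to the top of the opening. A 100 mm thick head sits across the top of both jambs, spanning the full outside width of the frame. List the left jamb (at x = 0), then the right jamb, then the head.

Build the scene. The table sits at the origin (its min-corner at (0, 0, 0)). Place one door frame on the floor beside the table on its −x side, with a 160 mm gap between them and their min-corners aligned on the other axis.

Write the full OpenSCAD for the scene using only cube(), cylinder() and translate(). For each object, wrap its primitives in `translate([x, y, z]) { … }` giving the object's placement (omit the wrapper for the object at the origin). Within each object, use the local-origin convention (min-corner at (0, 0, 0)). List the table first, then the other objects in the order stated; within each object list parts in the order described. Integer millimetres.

translate([0, 0, 713]) cube([1236, 596, 47]);
translate([79, 79, 0]) cylinder(h = 713, r = 34);
translate([1157, 79, 0]) cylinder(h = 713, r = 34);
translate([79, 517, 0]) cylinder(h = 713, r = 34);
translate([1157, 517, 0]) cylinder(h = 713, r = 34);
translate([-1027, 0, 0]) {
  cube([40, 80, 2134]);
  translate([827, 0, 0]) cube([40, 80, 2134]);
  translate([0, 0, 2134]) cube([867, 80, 100]);
}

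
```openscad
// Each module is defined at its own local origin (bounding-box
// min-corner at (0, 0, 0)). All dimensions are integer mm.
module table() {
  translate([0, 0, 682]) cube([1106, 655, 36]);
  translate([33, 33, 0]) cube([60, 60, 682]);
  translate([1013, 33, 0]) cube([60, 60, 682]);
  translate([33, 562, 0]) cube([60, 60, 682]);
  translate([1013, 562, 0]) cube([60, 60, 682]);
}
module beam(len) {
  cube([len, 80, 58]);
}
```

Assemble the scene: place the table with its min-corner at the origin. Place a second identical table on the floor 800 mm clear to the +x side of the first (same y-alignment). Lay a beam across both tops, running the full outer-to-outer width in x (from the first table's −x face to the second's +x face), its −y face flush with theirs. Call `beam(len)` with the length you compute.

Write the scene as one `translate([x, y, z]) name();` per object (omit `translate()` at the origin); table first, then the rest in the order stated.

table();
translate([1906, 0, 0]) table();
translate([0, 0, 718]) beam(3012);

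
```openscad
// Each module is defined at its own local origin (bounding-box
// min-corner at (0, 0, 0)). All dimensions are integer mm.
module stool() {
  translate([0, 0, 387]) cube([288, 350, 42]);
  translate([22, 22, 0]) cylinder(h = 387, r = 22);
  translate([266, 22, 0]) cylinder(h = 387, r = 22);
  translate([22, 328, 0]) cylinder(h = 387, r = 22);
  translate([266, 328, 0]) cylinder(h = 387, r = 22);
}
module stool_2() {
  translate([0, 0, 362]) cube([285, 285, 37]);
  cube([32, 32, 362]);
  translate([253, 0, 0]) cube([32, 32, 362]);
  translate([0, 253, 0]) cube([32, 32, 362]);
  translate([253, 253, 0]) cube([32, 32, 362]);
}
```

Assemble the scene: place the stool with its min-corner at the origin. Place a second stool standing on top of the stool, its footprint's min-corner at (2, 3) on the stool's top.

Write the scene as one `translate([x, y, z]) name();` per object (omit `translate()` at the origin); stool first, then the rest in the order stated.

stool();
translate([2, 3, 429]) stool_2();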